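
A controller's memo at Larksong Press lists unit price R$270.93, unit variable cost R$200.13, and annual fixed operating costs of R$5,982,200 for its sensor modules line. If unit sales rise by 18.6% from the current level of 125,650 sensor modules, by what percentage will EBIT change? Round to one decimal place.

Total contribution margin = 125,650 × R$70.80 = R$8,896,020.00.
Subtracting fixed costs: EBIT = R$8,896,020.00 − R$5,982,200 = R$2,913,820.00.
Degree of operating leverage = R$8,896,020.00 / R$2,913,820.00 = 3.0530.
%ΔEBIT = DOL × %ΔSales = 3.0530 × +18.6% = +56.8%.

+56.8%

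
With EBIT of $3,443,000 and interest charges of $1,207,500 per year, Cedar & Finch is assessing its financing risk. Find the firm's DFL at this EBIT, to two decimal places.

Annual interest charges come to $1,207,500.00.
Degree of financial leverage = EBIT / (EBIT − interest) = $3,443,000 / $2,235,500.00 = 1.5401.

1.54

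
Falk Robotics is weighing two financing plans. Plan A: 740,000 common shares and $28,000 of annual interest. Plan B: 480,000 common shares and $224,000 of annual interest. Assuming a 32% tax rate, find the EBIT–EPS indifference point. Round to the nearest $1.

$585,846

Set EPS_A = EPS_B: (EBIT − $28,000)(1 − 0.32) ÷ 740,000 = (EBIT − $224,000)(1 − 0.32) ÷ 480,000.
The (1 − t) factor cancels: (EBIT − 28,000) × 480,000 = (EBIT − 224,000) × 740,000.
EBIT × (740,000 − 480,000) = 224,000 × 740,000 − 28,000 × 480,000 = 152,320,000,000, so EBIT = 152,320,000,000 ÷ 260,000 = 585,846.15.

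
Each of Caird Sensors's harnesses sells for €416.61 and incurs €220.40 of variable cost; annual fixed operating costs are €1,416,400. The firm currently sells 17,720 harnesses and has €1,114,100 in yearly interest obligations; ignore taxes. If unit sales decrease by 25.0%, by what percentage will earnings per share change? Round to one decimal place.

-91.8%

Contribution at this volume is 17,720 × €196.21 = €3,476,841.20.
Operating income = contribution − fixed costs = €3,476,841.20 − €1,416,400 = €2,060,441.20.
After interest of €1,114,100.00, pre-tax earnings = €946,341.20.
DCL = total CM / (EBIT − I) = €3,476,841.20 / €946,341.20 = 3.6740.
EPS therefore changes by 3.6740 × (-25.0%) = -91.8%.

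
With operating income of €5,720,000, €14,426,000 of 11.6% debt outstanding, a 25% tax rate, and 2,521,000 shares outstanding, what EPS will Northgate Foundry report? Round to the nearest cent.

Interest = €1,673,416.00, so EBT = €5,720,000 − €1,673,416.00 = €4,046,584.00.
After tax at 25%: net income = €4,046,584.00 × 0.75 = €3,034,938.00.
Per share: €3,034,938.00 / 2,521,000 shares = €1.20.

€1.20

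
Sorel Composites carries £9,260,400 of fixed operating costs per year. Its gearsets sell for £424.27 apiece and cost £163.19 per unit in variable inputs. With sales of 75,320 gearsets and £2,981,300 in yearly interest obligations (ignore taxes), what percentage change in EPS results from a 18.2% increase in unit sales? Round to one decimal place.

+48.2%

Total contribution margin = 75,320 × £261.08 = £19,664,545.60.
EBIT = £19,664,545.60 − £9,260,400 = £10,404,145.60.
Interest = £2,981,300.00, so EBIT − I = £7,422,845.60.
Degree of combined leverage = contribution ÷ (EBIT − I) = £19,664,545.60 ÷ £7,422,845.60 = 2.6492.
EPS therefore changes by 2.6492 × (+18.2%) = +48.2%.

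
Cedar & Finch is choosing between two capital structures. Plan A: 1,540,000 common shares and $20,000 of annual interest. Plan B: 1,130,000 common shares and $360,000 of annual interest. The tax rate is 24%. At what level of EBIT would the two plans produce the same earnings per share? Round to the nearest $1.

$1,297,073

At indifference, (EBIT − 20,000)(1 − t)/1,540,000 = (EBIT − 360,000)(1 − t)/1,130,000.
Cancelling (1 − t) and cross-multiplying: 1,130,000·(EBIT − 20,000) = 1,540,000·(EBIT − 360,000).
EBIT × (1,540,000 − 1,130,000) = 360,000 × 1,540,000 − 20,000 × 1,130,000 = 531,800,000,000, so EBIT = 531,800,000,000 ÷ 410,000 = 1,297,073.17.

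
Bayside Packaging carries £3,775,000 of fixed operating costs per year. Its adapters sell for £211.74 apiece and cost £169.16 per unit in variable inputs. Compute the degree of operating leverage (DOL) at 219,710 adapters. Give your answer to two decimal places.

Total contribution margin = 219,710 × £42.58 = £9,355,251.80.
Operating income = contribution − fixed costs = £9,355,251.80 − £3,775,000 = £5,580,251.80.
DOL = contribution ÷ EBIT = £9,355,251.80 ÷ £5,580,251.80 = 1.6765.

1.68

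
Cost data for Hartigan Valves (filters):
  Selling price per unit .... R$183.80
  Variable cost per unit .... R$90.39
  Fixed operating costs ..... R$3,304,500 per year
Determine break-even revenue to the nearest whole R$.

R$6,502,164

Contribution margin per unit = R$183.80 − R$90.39 = R$93.41, a CM ratio of R$93.41 ÷ R$183.80 = 0.5082.
Break-even revenue = fixed costs × price ÷ CM = R$3,304,500 × R$183.80 ÷ R$93.41 = R$6,502,164.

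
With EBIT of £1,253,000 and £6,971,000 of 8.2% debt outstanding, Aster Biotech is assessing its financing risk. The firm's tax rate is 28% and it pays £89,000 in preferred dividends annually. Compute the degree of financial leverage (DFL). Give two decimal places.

2.25

Annual interest charges come to £571,622.00.
Pre-tax preferred-dividend burden = £89,000 ÷ (1 − 0.28) = £123,611.11.
DFL = EBIT ÷ [EBIT − I − D_p/(1−t)] = £1,253,000 ÷ [£1,253,000 − £571,622.00 − £123,611.11] = £1,253,000 ÷ £557,766.89 = 2.2465.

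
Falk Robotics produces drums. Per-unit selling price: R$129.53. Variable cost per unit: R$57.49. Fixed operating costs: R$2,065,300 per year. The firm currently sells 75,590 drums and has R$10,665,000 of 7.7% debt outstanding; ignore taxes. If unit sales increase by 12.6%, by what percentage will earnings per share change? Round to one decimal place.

+26.8%

Total contribution margin = 75,590 × R$72.04 = R$5,445,503.60.
Subtracting fixed costs: EBIT = R$5,445,503.60 − R$2,065,300 = R$3,380,203.60.
After interest of R$821,205.00, pre-tax earnings = R$2,558,998.60.
DCL = total CM / (EBIT − I) = R$5,445,503.60 / R$2,558,998.60 = 2.1280.
EPS therefore changes by 2.1280 × (+12.6%) = +26.8%.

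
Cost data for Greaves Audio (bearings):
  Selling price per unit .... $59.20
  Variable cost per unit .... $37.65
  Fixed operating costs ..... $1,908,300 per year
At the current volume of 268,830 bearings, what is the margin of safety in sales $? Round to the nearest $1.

$10,672,446

Unit CM = price − variable cost = $59.20 − $37.65 = $21.55. Break-even units = $1,908,300 ÷ $21.55 = 88,552.20; break-even revenue = 88,552.20 × $59.20 = $5,242,290.49.
Current sales = 268,830 × $59.20 = $15,914,736.00.
Margin of safety = $15,914,736.00 − $5,242,290.49 = $10,672,446.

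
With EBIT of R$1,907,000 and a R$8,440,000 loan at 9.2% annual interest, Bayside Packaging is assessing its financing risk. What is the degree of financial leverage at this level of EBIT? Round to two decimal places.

Annual interest charges come to R$776,480.00.
Degree of financial leverage = EBIT / (EBIT − interest) = R$1,907,000 / R$1,130,520.00 = 1.6868.

1.69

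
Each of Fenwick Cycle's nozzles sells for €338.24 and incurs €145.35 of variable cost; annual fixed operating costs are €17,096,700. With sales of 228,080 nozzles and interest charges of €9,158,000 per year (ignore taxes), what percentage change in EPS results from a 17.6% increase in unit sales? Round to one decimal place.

+43.6%

Contribution at this volume is 228,080 × €192.89 = €43,994,351.20.
EBIT = €43,994,351.20 − €17,096,700 = €26,897,651.20.
Interest = €9,158,000.00, so EBIT − I = €17,739,651.20.
Degree of combined leverage = contribution ÷ (EBIT − I) = €43,994,351.20 ÷ €17,739,651.20 = 2.4800.
EPS therefore changes by 2.4800 × (+17.6%) = +43.6%.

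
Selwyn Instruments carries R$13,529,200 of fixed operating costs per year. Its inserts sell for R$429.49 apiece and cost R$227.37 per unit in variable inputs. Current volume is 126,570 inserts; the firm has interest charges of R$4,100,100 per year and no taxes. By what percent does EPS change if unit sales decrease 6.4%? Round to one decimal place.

Total contribution margin = 126,570 × R$202.12 = R$25,582,328.40.
EBIT = R$25,582,328.40 − R$13,529,200 = R$12,053,128.40.
Interest = R$4,100,100.00, so EBIT − I = R$7,953,028.40.
DCL = total CM / (EBIT − I) = R$25,582,328.40 / R$7,953,028.40 = 3.2167.
%ΔEPS = DCL × %ΔSales = 3.2167 × -6.4% = -20.6%.

-20.6%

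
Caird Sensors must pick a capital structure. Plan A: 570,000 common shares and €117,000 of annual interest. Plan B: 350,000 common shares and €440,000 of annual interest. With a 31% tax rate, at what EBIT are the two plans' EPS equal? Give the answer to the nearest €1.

At indifference, (EBIT − 117,000)(1 − t)/570,000 = (EBIT − 440,000)(1 − t)/350,000.
Cancelling (1 − t) and cross-multiplying: 350,000·(EBIT − 117,000) = 570,000·(EBIT − 440,000).
EBIT × (570,000 − 350,000) = 440,000 × 570,000 − 117,000 × 350,000 = 209,850,000,000, so EBIT = 209,850,000,000 ÷ 220,000 = 953,863.64.

€953,864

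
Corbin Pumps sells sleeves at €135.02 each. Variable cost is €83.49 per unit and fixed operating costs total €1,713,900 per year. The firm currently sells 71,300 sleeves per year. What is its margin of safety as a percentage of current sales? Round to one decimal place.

53.4%

Contribution margin per unit = €135.02 − €83.49 = €51.53. Break-even units = €1,713,900 ÷ €51.53 = 33,260.24; break-even revenue = 33,260.24 × €135.02 = €4,490,797.17.
Current sales = 71,300 × €135.02 = €9,626,926.00.
Margin of safety = (€9,626,926.00 − €4,490,797.17) ÷ €9,626,926.00 = 53.4%.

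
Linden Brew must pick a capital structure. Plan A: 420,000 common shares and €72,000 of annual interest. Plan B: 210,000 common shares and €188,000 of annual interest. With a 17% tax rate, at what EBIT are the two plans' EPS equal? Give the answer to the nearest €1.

At indifference, (EBIT − 72,000)(1 − t)/420,000 = (EBIT − 188,000)(1 − t)/210,000.
Cancelling (1 − t) and cross-multiplying: 210,000·(EBIT − 72,000) = 420,000·(EBIT − 188,000).
Solving, EBIT = (188,000·420,000 − 72,000·210,000) / (420,000 − 210,000) = 63,840,000,000 / 210,000 = 304,000.00.

€304,000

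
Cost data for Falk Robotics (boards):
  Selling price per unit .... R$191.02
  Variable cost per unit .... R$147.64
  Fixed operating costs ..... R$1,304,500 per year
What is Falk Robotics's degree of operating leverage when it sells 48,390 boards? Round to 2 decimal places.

2.64

Contribution at this volume is 48,390 × R$43.38 = R$2,099,158.20.
Subtracting fixed costs: EBIT = R$2,099,158.20 − R$1,304,500 = R$794,658.20.
Degree of operating leverage = R$2,099,158.20 / R$794,658.20 = 2.6416.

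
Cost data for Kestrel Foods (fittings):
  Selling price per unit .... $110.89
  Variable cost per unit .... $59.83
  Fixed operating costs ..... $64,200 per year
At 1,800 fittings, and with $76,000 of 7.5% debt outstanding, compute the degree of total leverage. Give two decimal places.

4.18

Total contribution margin = 1,800 × $51.06 = $91,908.00.
Operating income = contribution − fixed costs = $91,908.00 − $64,200 = $27,708.00. Interest = $5,700.00.
DOL = $91,908.00 ÷ $27,708.00 = 3.3170; DFL = $27,708.00 ÷ $22,008.00 = 1.2590.
Combined leverage = 3.3170 × 1.2590 = 4.1761.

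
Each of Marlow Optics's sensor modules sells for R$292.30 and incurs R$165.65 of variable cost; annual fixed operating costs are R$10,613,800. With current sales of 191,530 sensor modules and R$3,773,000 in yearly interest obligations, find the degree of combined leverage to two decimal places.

2.46

Contribution at this volume is 191,530 × R$126.65 = R$24,257,274.50.
Subtracting fixed costs: EBIT = R$24,257,274.50 − R$10,613,800 = R$13,643,474.50. Interest = R$3,773,000.00, so EBIT − I = R$9,870,474.50.
Degree of total leverage = total CM / (EBIT − interest) = R$24,257,274.50 / R$9,870,474.50 = 2.4576.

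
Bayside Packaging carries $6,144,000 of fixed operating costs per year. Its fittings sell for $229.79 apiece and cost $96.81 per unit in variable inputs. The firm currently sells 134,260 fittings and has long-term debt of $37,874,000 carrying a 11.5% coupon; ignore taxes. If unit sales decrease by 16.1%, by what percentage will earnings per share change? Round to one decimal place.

-39.1%

Total contribution margin = 134,260 × $132.98 = $17,853,894.80.
EBIT = $17,853,894.80 − $6,144,000 = $11,709,894.80.
After interest of $4,355,510.00, pre-tax earnings = $7,354,384.80.
DCL = total CM / (EBIT − I) = $17,853,894.80 / $7,354,384.80 = 2.4277.
%ΔEPS = DCL × %ΔSales = 2.4277 × -16.1% = -39.1%.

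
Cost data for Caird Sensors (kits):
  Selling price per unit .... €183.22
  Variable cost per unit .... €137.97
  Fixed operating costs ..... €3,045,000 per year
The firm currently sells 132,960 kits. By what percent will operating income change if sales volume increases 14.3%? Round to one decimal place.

+29.0%

Contribution at this volume is 132,960 × €45.25 = €6,016,440.00.
Operating income = contribution − fixed costs = €6,016,440.00 − €3,045,000 = €2,971,440.00.
Degree of operating leverage = €6,016,440.00 / €2,971,440.00 = 2.0248.
Operating income changes by 2.0248 × +14.3% = +29.0%.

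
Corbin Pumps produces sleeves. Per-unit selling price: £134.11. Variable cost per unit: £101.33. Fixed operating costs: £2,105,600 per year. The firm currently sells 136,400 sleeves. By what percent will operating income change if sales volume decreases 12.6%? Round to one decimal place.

-23.8%

Contribution at this volume is 136,400 × £32.78 = £4,471,192.00.
EBIT = £4,471,192.00 − £2,105,600 = £2,365,592.00.
Degree of operating leverage = £4,471,192.00 / £2,365,592.00 = 1.8901.
Operating income changes by 1.8901 × -12.6% = -23.8%.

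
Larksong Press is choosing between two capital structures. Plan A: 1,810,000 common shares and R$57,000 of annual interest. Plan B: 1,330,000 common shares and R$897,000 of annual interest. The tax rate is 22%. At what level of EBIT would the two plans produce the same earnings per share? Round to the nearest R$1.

At indifference, (EBIT − 57,000)(1 − t)/1,810,000 = (EBIT − 897,000)(1 − t)/1,330,000.
The (1 − t) factor cancels: (EBIT − 57,000) × 1,330,000 = (EBIT − 897,000) × 1,810,000.
EBIT × (1,810,000 − 1,330,000) = 897,000 × 1,810,000 − 57,000 × 1,330,000 = 1,547,760,000,000, so EBIT = 1,547,760,000,000 ÷ 480,000 = 3,224,500.00.

R$3,224,500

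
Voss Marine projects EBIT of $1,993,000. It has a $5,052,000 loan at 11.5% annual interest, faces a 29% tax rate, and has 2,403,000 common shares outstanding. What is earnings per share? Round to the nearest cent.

$0.42

Interest = $580,980.00, so EBT = $1,993,000 − $580,980.00 = $1,412,020.00.
Net income = $1,412,020.00 × (1 − 0.29) = $1,002,534.20.
Per share: $1,002,534.20 / 2,403,000 shares = $0.42.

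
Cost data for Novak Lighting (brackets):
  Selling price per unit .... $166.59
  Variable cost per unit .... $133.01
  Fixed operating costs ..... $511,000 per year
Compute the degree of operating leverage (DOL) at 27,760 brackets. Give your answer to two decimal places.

2.21

Total contribution margin = 27,760 × $33.58 = $932,180.80.
Operating income = contribution − fixed costs = $932,180.80 − $511,000 = $421,180.80.
So DOL = total CM / EBIT = $932,180.80 / $421,180.80 = 2.2133.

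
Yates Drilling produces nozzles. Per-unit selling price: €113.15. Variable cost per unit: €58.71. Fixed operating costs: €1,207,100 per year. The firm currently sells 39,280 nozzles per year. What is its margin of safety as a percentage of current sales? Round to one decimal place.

43.6%

Unit CM = price − variable cost = €113.15 − €58.71 = €54.44. Break-even units = €1,207,100 ÷ €54.44 = 22,173.03; break-even revenue = 22,173.03 × €113.15 = €2,508,878.86.
Actual sales revenue = 39,280 × €113.15 = €4,444,532.00.
Margin of safety = (€4,444,532.00 − €2,508,878.86) ÷ €4,444,532.00 = 43.6%.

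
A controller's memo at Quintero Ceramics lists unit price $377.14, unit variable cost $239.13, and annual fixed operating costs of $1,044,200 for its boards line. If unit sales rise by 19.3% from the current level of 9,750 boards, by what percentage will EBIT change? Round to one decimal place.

+86.2%

Total contribution margin = 9,750 × $138.01 = $1,345,597.50.
Operating income = contribution − fixed costs = $1,345,597.50 − $1,044,200 = $301,397.50.
DOL = contribution ÷ EBIT = $1,345,597.50 ÷ $301,397.50 = 4.4645.
So EBIT moves 4.4645 × (+19.3%) = +86.2%.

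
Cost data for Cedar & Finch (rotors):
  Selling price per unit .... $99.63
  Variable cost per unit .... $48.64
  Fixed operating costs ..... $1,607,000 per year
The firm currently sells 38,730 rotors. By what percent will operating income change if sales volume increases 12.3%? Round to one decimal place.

Contribution at this volume is 38,730 × $50.99 = $1,974,842.70.
Operating income = contribution − fixed costs = $1,974,842.70 − $1,607,000 = $367,842.70.
So DOL = total CM / EBIT = $1,974,842.70 / $367,842.70 = 5.3687.
Operating income changes by 5.3687 × +12.3% = +66.0%.

+66.0%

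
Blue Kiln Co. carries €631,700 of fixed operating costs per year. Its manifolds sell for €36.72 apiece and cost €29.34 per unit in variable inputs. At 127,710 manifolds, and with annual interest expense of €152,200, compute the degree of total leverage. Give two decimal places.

5.94

Total contribution margin = 127,710 × €7.38 = €942,499.80.
Operating income = contribution − fixed costs = €942,499.80 − €631,700 = €310,799.80. Interest = €152,200.00, so EBIT − I = €158,599.80.
DCL = contribution ÷ (EBIT − I) = €942,499.80 ÷ €158,599.80 = 5.9426.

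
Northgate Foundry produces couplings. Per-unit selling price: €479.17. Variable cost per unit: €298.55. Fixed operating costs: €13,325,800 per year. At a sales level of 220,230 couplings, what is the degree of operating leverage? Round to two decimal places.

Contribution at this volume is 220,230 × €180.62 = €39,777,942.60.
Operating income = contribution − fixed costs = €39,777,942.60 − €13,325,800 = €26,452,142.60.
Degree of operating leverage = €39,777,942.60 / €26,452,142.60 = 1.5038.

1.50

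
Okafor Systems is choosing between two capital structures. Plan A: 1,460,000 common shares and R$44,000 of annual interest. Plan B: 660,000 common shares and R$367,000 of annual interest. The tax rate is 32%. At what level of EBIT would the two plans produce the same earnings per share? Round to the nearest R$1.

R$633,475

At indifference, (EBIT − 44,000)(1 − t)/1,460,000 = (EBIT − 367,000)(1 − t)/660,000.
The (1 − t) factor cancels: (EBIT − 44,000) × 660,000 = (EBIT − 367,000) × 1,460,000.
EBIT × (1,460,000 − 660,000) = 367,000 × 1,460,000 − 44,000 × 660,000 = 506,780,000,000, so EBIT = 506,780,000,000 ÷ 800,000 = 633,475.00.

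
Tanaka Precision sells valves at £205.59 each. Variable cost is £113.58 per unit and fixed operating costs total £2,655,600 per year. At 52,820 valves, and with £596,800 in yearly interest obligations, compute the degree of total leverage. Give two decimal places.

3.02

At 52,820 units, contribution = 52,820 × £92.01 = £4,859,968.20.
EBIT = £4,859,968.20 − £2,655,600 = £2,204,368.20. Interest = £596,800.00, so EBIT − I = £1,607,568.20.
DCL = contribution ÷ (EBIT − I) = £4,859,968.20 ÷ £1,607,568.20 = 3.0232.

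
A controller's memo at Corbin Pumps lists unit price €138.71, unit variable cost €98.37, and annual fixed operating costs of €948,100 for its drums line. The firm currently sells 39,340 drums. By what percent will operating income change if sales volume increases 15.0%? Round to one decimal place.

+37.3%

Total contribution margin = 39,340 × €40.34 = €1,586,975.60.
EBIT = €1,586,975.60 − €948,100 = €638,875.60.
DOL = contribution ÷ EBIT = €1,586,975.60 ÷ €638,875.60 = 2.4840.
So EBIT moves 2.4840 × (+15.0%) = +37.3%.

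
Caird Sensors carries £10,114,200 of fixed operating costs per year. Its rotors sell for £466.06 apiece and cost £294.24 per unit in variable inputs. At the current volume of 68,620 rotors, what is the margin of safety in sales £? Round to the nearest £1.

£4,546,373

Contribution margin per unit = £466.06 − £294.24 = £171.82. Break-even units = £10,114,200 ÷ £171.82 = 58,865.09; break-even revenue = 58,865.09 × £466.06 = £27,434,664.49.
Actual sales revenue = 68,620 × £466.06 = £31,981,037.20.
Margin of safety = £31,981,037.20 − £27,434,664.49 = £4,546,373.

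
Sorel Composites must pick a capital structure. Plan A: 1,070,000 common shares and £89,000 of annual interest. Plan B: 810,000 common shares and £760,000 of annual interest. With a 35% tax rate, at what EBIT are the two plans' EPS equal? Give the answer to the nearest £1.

At indifference, (EBIT − 89,000)(1 − t)/1,070,000 = (EBIT − 760,000)(1 − t)/810,000.
Cancelling (1 − t) and cross-multiplying: 810,000·(EBIT − 89,000) = 1,070,000·(EBIT − 760,000).
Solving, EBIT = (760,000·1,070,000 − 89,000·810,000) / (1,070,000 − 810,000) = 741,110,000,000 / 260,000 = 2,850,423.08.

£2,850,423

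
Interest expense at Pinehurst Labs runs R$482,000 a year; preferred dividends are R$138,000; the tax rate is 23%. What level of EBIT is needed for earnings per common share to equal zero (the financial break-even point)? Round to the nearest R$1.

R$661,221

Preferred dividends are paid after tax, so their pre-tax equivalent is R$138,000 ÷ (1 − 0.23) = R$179,220.78.
EPS = 0 when EBIT covers interest plus the pre-tax preferred burden: R$482,000 + R$179,220.78 = R$661,220.78.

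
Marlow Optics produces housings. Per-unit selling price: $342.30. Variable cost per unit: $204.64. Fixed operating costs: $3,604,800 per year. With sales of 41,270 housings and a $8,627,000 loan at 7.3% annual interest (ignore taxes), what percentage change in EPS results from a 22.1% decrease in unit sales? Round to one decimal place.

-86.8%

Contribution at this volume is 41,270 × $137.66 = $5,681,228.20.
Operating income = contribution − fixed costs = $5,681,228.20 − $3,604,800 = $2,076,428.20.
After interest of $629,771.00, pre-tax earnings = $1,446,657.20.
Degree of combined leverage = contribution ÷ (EBIT − I) = $5,681,228.20 ÷ $1,446,657.20 = 3.9271.
%ΔEPS = DCL × %ΔSales = 3.9271 × -22.1% = -86.8%.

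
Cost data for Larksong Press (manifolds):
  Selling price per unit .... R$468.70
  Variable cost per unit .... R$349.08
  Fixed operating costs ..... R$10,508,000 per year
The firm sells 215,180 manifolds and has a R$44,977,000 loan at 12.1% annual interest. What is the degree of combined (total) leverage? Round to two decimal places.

2.63

At 215,180 units, contribution = 215,180 × R$119.62 = R$25,739,831.60.
Subtracting fixed costs: EBIT = R$25,739,831.60 − R$10,508,000 = R$15,231,831.60. Interest = R$5,442,217.00.
DOL = R$25,739,831.60 ÷ R$15,231,831.60 = 1.6899; DFL = R$15,231,831.60 ÷ R$9,789,614.60 = 1.5559.
Combined leverage = 1.6899 × 1.5559 = 2.6293.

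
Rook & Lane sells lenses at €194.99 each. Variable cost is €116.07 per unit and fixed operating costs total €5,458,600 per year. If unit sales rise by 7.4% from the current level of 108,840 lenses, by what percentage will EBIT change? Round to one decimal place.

+20.3%

Contribution at this volume is 108,840 × €78.92 = €8,589,652.80.
EBIT = €8,589,652.80 − €5,458,600 = €3,131,052.80.
Degree of operating leverage = €8,589,652.80 / €3,131,052.80 = 2.7434.
So EBIT moves 2.7434 × (+7.4%) = +20.3%.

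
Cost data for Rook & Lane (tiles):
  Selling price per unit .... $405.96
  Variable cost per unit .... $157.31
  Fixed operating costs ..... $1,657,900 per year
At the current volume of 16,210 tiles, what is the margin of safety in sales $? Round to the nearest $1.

Each unit contributes $405.96 − $157.31 = $248.65. Break-even units = $1,657,900 ÷ $248.65 = 6,667.61; break-even revenue = 6,667.61 × $405.96 = $2,706,780.95.
Actual sales revenue = 16,210 × $405.96 = $6,580,611.60.
Margin of safety = $6,580,611.60 − $2,706,780.95 = $3,873,831.

$3,873,831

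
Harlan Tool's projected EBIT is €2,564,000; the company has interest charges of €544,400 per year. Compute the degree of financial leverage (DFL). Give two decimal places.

Interest = €544,400.00.
DFL = EBIT ÷ (EBIT − I) = €2,564,000 ÷ (€2,564,000 − €544,400.00) = €2,564,000 ÷ €2,019,600.00 = 1.2696.

1.27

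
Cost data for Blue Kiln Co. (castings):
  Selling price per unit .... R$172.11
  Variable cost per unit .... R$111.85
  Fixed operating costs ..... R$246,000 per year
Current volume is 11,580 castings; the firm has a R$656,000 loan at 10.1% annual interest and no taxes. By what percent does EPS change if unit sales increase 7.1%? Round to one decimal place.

+12.9%

Total contribution margin = 11,580 × R$60.26 = R$697,810.80.
Operating income = contribution − fixed costs = R$697,810.80 − R$246,000 = R$451,810.80.
Interest = R$66,256.00, so EBIT − I = R$385,554.80.
Degree of combined leverage = contribution ÷ (EBIT − I) = R$697,810.80 ÷ R$385,554.80 = 1.8099.
EPS therefore changes by 1.8099 × (+7.1%) = +12.9%.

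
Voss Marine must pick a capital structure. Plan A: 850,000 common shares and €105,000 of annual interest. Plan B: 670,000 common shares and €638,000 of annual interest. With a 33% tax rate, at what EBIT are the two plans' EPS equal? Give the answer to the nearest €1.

€2,621,944

Set EPS_A = EPS_B: (EBIT − €105,000)(1 − 0.33) ÷ 850,000 = (EBIT − €638,000)(1 − 0.33) ÷ 670,000.
Cancelling (1 − t) and cross-multiplying: 670,000·(EBIT − 105,000) = 850,000·(EBIT − 638,000).
EBIT × (850,000 − 670,000) = 638,000 × 850,000 − 105,000 × 670,000 = 471,950,000,000, so EBIT = 471,950,000,000 ÷ 180,000 = 2,621,944.44.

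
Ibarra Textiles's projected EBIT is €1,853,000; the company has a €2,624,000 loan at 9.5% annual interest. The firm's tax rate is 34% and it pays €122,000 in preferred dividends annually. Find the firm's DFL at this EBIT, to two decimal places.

1.31

Annual interest charges come to €249,280.00.
Preferred dividends grossed up pre-tax: €122,000 / (1 − 0.34) = €184,848.48.
DFL = EBIT ÷ [EBIT − I − D_p/(1−t)] = €1,853,000 ÷ [€1,853,000 − €249,280.00 − €184,848.48] = €1,853,000 ÷ €1,418,871.52 = 1.3060.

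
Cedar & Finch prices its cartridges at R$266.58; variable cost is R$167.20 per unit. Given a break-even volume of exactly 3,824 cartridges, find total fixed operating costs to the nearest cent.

Unit CM = price − variable cost = R$266.58 − R$167.20 = R$99.38.
Since BE = FC / CM, FC = 3,824 × R$99.38 = R$380,029.12.

R$380,029.12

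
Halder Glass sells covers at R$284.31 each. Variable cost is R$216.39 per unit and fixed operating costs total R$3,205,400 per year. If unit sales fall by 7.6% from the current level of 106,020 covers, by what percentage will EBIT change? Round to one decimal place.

-13.7%

Contribution at this volume is 106,020 × R$67.92 = R$7,200,878.40.
Operating income = contribution − fixed costs = R$7,200,878.40 − R$3,205,400 = R$3,995,478.40.
So DOL = total CM / EBIT = R$7,200,878.40 / R$3,995,478.40 = 1.8023.
%ΔEBIT = DOL × %ΔSales = 1.8023 × -7.6% = -13.7%.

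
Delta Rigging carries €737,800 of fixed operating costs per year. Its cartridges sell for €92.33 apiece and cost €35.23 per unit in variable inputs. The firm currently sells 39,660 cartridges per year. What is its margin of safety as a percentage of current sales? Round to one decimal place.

Unit CM = price − variable cost = €92.33 − €35.23 = €57.10. Break-even units = €737,800 ÷ €57.10 = 12,921.19; break-even revenue = 12,921.19 × €92.33 = €1,193,013.56.
Current sales = 39,660 × €92.33 = €3,661,807.80.
Margin of safety = (€3,661,807.80 − €1,193,013.56) ÷ €3,661,807.80 = 67.4%.

67.4%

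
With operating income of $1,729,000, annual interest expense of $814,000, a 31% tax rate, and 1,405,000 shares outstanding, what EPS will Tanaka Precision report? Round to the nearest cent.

$0.45

Pre-tax income = $1,729,000 − $814,000.00 = $915,000.00.
After tax at 31%: net income = $915,000.00 × 0.69 = $631,350.00.
Per share: $631,350.00 / 1,405,000 shares = $0.45.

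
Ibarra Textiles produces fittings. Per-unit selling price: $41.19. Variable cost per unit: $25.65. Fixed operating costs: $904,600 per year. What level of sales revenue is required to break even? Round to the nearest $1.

CM per unit = $41.19 − $25.65 = $15.54; CM ratio = $15.54 / $41.19 = 0.3773.
Break-even revenue = fixed costs × price ÷ CM = $904,600 × $41.19 ÷ $15.54 = $2,397,714.

$2,397,714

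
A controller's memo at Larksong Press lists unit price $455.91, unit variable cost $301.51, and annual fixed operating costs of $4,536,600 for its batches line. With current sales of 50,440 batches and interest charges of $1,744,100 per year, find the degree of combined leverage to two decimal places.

Contribution at this volume is 50,440 × $154.40 = $7,787,936.00.
EBIT = $7,787,936.00 − $4,536,600 = $3,251,336.00. Interest = $1,744,100.00.
DOL = $7,787,936.00 ÷ $3,251,336.00 = 2.3953; DFL = $3,251,336.00 ÷ $1,507,236.00 = 2.1572.
DCL = DOL × DFL = 2.3953 × 2.1572 = 5.1671.

5.17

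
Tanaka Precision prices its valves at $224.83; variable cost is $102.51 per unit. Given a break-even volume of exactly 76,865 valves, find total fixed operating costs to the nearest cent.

Contribution margin per unit = $224.83 − $102.51 = $122.32.
Since BE = FC / CM, FC = 76,865 × $122.32 = $9,402,126.80.

$9,402,126.80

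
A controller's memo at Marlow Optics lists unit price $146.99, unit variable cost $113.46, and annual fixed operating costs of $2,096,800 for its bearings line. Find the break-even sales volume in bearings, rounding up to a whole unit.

Unit CM = price − variable cost = $146.99 − $113.46 = $33.53.
Units to break even: $2,096,800 ÷ $33.53 = 62,535.04, rounded up to 62,536.

62,536 bearings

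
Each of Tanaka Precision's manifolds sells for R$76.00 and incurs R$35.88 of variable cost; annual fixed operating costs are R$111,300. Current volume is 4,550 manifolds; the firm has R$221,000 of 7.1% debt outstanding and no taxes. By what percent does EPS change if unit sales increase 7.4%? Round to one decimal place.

+24.3%

At 4,550 units, contribution = 4,550 × R$40.12 = R$182,546.00.
EBIT = R$182,546.00 − R$111,300 = R$71,246.00.
After interest of R$15,691.00, pre-tax earnings = R$55,555.00.
DCL = total CM / (EBIT − I) = R$182,546.00 / R$55,555.00 = 3.2859.
EPS therefore changes by 3.2859 × (+7.4%) = +24.3%.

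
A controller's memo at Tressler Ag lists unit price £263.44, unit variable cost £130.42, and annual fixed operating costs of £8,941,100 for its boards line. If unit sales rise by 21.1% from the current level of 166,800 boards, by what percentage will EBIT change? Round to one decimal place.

+35.3%

At 166,800 units, contribution = 166,800 × £133.02 = £22,187,736.00.
EBIT = £22,187,736.00 − £8,941,100 = £13,246,636.00.
So DOL = total CM / EBIT = £22,187,736.00 / £13,246,636.00 = 1.6750.
Operating income changes by 1.6750 × +21.1% = +35.3%.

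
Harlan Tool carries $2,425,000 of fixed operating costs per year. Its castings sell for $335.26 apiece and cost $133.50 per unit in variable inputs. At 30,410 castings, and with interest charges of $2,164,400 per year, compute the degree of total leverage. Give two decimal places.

3.97

Contribution at this volume is 30,410 × $201.76 = $6,135,521.60.
EBIT = $6,135,521.60 − $2,425,000 = $3,710,521.60. Interest = $2,164,400.00, so EBIT − I = $1,546,121.60.
DCL = contribution ÷ (EBIT − I) = $6,135,521.60 ÷ $1,546,121.60 = 3.9683.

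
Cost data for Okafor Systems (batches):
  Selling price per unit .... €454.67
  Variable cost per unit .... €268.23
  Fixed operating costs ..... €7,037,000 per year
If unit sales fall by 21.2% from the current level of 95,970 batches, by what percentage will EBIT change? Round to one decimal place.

-34.9%

Total contribution margin = 95,970 × €186.44 = €17,892,646.80.
Subtracting fixed costs: EBIT = €17,892,646.80 − €7,037,000 = €10,855,646.80.
Degree of operating leverage = €17,892,646.80 / €10,855,646.80 = 1.6482.
Operating income changes by 1.6482 × -21.2% = -34.9%.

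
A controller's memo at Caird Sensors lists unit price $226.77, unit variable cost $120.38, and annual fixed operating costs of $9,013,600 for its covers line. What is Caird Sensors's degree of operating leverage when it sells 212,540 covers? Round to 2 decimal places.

Total contribution margin = 212,540 × $106.39 = $22,612,130.60.
Subtracting fixed costs: EBIT = $22,612,130.60 − $9,013,600 = $13,598,530.60.
DOL = contribution ÷ EBIT = $22,612,130.60 ÷ $13,598,530.60 = 1.6628.

1.66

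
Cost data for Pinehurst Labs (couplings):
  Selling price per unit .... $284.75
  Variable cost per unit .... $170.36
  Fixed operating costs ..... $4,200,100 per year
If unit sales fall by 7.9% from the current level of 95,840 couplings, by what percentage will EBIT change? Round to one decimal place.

-12.8%

Total contribution margin = 95,840 × $114.39 = $10,963,137.60.
Subtracting fixed costs: EBIT = $10,963,137.60 − $4,200,100 = $6,763,037.60.
DOL = contribution ÷ EBIT = $10,963,137.60 ÷ $6,763,037.60 = 1.6210.
%ΔEBIT = DOL × %ΔSales = 1.6210 × -7.9% = -12.8%.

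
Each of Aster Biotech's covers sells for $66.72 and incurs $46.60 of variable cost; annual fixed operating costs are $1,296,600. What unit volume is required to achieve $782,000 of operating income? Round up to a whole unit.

Unit CM = price − variable cost = $66.72 − $46.60 = $20.12.
Need Q such that Q × $20.12 − $1,296,600 = $782,000, i.e. Q = $2,078,600 / $20.12 = 103,310.14 → 103,311.

103,311 covers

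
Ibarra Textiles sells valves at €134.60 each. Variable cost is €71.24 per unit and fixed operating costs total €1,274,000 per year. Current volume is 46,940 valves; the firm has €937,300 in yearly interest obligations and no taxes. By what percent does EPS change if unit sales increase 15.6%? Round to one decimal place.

At 46,940 units, contribution = 46,940 × €63.36 = €2,974,118.40.
Operating income = contribution − fixed costs = €2,974,118.40 − €1,274,000 = €1,700,118.40.
After interest of €937,300.00, pre-tax earnings = €762,818.40.
Degree of combined leverage = contribution ÷ (EBIT − I) = €2,974,118.40 ÷ €762,818.40 = 3.8989.
%ΔEPS = DCL × %ΔSales = 3.8989 × +15.6% = +60.8%.

+60.8%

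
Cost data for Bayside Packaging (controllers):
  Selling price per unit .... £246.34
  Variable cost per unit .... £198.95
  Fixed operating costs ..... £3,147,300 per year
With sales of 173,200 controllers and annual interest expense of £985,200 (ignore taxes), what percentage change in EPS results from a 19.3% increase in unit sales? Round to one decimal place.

At 173,200 units, contribution = 173,200 × £47.39 = £8,207,948.00.
Operating income = contribution − fixed costs = £8,207,948.00 − £3,147,300 = £5,060,648.00.
After interest of £985,200.00, pre-tax earnings = £4,075,448.00.
Degree of combined leverage = contribution ÷ (EBIT − I) = £8,207,948.00 ÷ £4,075,448.00 = 2.0140.
EPS therefore changes by 2.0140 × (+19.3%) = +38.9%.

+38.9%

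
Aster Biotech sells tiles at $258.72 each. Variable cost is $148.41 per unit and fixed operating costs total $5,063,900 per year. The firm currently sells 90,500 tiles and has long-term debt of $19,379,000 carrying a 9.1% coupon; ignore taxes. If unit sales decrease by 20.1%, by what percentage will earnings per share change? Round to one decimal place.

Contribution at this volume is 90,500 × $110.31 = $9,983,055.00.
EBIT = $9,983,055.00 − $5,063,900 = $4,919,155.00.
Interest = $1,763,489.00, so EBIT − I = $3,155,666.00.
Degree of combined leverage = contribution ÷ (EBIT − I) = $9,983,055.00 ÷ $3,155,666.00 = 3.1635.
EPS therefore changes by 3.1635 × (-20.1%) = -63.6%.

-63.6%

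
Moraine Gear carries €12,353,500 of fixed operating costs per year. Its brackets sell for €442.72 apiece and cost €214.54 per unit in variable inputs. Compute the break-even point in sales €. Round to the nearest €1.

Contribution margin per unit = €442.72 − €214.54 = €228.18, a CM ratio of €228.18 ÷ €442.72 = 0.5154.
Break-even sales = FC ÷ CM ratio = €12,353,500 × €442.72 / €228.18 = €23,968,540.

€23,968,540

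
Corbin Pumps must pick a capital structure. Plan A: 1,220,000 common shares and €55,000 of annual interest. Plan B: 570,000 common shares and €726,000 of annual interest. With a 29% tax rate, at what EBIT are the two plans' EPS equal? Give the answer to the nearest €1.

Set EPS_A = EPS_B: (EBIT − €55,000)(1 − 0.29) ÷ 1,220,000 = (EBIT − €726,000)(1 − 0.29) ÷ 570,000.
Cancelling (1 − t) and cross-multiplying: 570,000·(EBIT − 55,000) = 1,220,000·(EBIT − 726,000).
EBIT × (1,220,000 − 570,000) = 726,000 × 1,220,000 − 55,000 × 570,000 = 854,370,000,000, so EBIT = 854,370,000,000 ÷ 650,000 = 1,314,415.38.

€1,314,415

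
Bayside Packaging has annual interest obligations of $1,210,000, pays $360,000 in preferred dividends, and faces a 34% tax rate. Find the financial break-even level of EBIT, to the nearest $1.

$1,755,455

Grossing the preferred dividend up to pre-tax terms: $360,000 / (1 − 0.34) = $545,454.55.
EPS = 0 when EBIT covers interest plus the pre-tax preferred burden: $1,210,000 + $545,454.55 = $1,755,454.55.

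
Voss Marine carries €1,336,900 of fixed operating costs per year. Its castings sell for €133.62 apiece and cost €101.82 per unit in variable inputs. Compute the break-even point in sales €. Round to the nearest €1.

€5,617,502

Contribution margin per unit = €133.62 − €101.82 = €31.80, a CM ratio of €31.80 ÷ €133.62 = 0.2380.
Break-even revenue = fixed costs × price ÷ CM = €1,336,900 × €133.62 ÷ €31.80 = €5,617,502.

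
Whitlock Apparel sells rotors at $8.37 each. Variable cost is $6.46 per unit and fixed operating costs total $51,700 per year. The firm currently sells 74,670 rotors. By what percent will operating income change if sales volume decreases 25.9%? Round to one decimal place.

At 74,670 units, contribution = 74,670 × $1.91 = $142,619.70.
EBIT = $142,619.70 − $51,700 = $90,919.70.
DOL = contribution ÷ EBIT = $142,619.70 ÷ $90,919.70 = 1.5686.
So EBIT moves 1.5686 × (-25.9%) = -40.6%.

-40.6%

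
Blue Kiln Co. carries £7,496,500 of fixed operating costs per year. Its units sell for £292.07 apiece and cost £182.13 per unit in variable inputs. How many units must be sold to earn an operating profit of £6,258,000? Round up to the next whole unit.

Contribution margin per unit = £292.07 − £182.13 = £109.94.
Units = (FC + target) / CM = (£7,496,500 + £6,258,000) / £109.94 = 125,109.15, so 125,110 units.

125,110 units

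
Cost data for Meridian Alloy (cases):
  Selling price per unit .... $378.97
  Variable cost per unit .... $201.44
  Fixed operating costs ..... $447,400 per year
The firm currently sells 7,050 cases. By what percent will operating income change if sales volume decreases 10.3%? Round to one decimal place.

-16.0%

Total contribution margin = 7,050 × $177.53 = $1,251,586.50.
EBIT = $1,251,586.50 − $447,400 = $804,186.50.
So DOL = total CM / EBIT = $1,251,586.50 / $804,186.50 = 1.5563.
%ΔEBIT = DOL × %ΔSales = 1.5563 × -10.3% = -16.0%.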